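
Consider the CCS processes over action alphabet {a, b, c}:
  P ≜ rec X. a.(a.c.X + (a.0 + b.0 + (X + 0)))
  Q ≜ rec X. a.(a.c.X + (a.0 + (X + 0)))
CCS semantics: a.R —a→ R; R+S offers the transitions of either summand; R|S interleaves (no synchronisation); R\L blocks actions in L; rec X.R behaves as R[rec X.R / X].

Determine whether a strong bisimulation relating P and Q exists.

not bisimilar

LTS(P): 4 reachable states
  p0 = rec X. a.(a.c.X + (a.0 + b.0 + (X + 0))) ⊢ ··a··> p1
  p1 = a.c.(rec X. a.(a.c.X + (a.0 + b.0 + (X + 0)))) + (a.0 + b.0 + ((rec X. a.(a.c.X + (a.0 + b.0 + (X + 0)))) + 0)) ⊢ ··a··> p1, ··a··> p2, ··a··> p3, ··b··> p2
  p2 = 0 ⊢ ·
  p3 = c.(rec X. a.(a.c.X + (a.0 + b.0 + (X + 0)))) ⊢ ··c··> p0
LTS(Q): 4 reachable states
  q0 = rec X. a.(a.c.X + (a.0 + (X + 0))) ⊢ ··a··> q1
  q1 = a.c.(rec X. a.(a.c.X + (a.0 + (X + 0)))) + (a.0 + ((rec X. a.(a.c.X + (a.0 + (X + 0)))) + 0)) ⊢ ··a··> q1, ··a··> q2, ··a··> q3
  q2 = 0 ⊢ ·
  q3 = c.(rec X. a.(a.c.X + (a.0 + (X + 0)))) ⊢ ··c··> q0
Partition-refinement fixed point:
  B0 = {p0}
  B1 = {p1}
  B2 = {p3}
  B3 = {p2, q2}
  B4 = {q0}
  B5 = {q1}
  B6 = {q3}
p0 ∈ B0, q0 ∈ B4 → different blocks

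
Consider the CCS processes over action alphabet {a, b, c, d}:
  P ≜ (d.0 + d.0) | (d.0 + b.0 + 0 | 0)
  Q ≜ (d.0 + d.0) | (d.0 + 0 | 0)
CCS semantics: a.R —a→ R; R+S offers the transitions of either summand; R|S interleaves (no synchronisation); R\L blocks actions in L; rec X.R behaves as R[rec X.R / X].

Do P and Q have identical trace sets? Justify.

Reachable graph of P (4 states):
  p0 = (d.0 + d.0) | (d.0 + b.0 + 0 | 0) :: ··b··> p1, ··d··> p1, ··d··> p2
  p1 = (d.0 + d.0) | 0 :: ··d··> p3
  p2 = 0 | (d.0 + b.0 + 0 | 0) :: ··b··> p3, ··d··> p3
  p3 = 0 | 0 :: ∅
Reachable graph of Q (4 states):
  q0 = (d.0 + d.0) | (d.0 + 0 | 0) :: ··d··> q1, ··d··> q2
  q1 = (d.0 + d.0) | 0 :: ··d··> q3
  q2 = 0 | (d.0 + 0 | 0) :: ··d··> q3
  q3 = 0 | 0 :: ∅
Executing b from P (initial set {p0}):
  after b @ step 1: {p1}
  — P admits the full trace.
Executing b from Q (initial set {q0}):
  after b @ step 1: ∅  — Q cannot continue

trace-distinct — witness ⟨b⟩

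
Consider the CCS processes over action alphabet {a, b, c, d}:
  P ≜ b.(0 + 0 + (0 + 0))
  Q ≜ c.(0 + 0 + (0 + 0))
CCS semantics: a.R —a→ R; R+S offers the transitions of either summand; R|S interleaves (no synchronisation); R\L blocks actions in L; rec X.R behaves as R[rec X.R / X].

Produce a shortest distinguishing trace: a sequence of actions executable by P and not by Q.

b

P's transition system — 2 states:
  m0 = b.(0 + 0 + (0 + 0)) :: ··b··> m1
  m1 = 0 + 0 + (0 + 0) :: deadlocked
Q's transition system — 2 states:
  n0 = c.(0 + 0 + (0 + 0)) :: ··c··> n1
  n1 = 0 + 0 + (0 + 0) :: deadlocked
Run σ = ⟨b⟩ on P: start {m0}
  after b @ step 1: {m1}
  ✓ P
Run σ = ⟨b⟩ on Q: start {n0}
  after b @ step 1: ∅  — Q cannot continue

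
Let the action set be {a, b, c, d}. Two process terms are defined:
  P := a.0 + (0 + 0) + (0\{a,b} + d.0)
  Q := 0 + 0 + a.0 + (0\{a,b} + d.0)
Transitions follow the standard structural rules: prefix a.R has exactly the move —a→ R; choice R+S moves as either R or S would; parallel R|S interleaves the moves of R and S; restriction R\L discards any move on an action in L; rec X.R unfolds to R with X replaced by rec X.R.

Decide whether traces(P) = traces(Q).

trace-equivalent

LTS(P): 2 reachable states
  s0 = a.0 + (0 + 0) + (0\{a,b} + d.0) has moves ··a··> s1, ··d··> s1
  s1 = 0 has moves ∅
LTS(Q): 2 reachable states
  t0 = 0 + 0 + a.0 + (0\{a,b} + d.0) has moves ··a··> t1, ··d··> t1
  t1 = 0 has moves ∅
Coarsest stable partition (strong bisimilarity classes):
  B0 = {s0, t0}
  B1 = {s1, t1}
s0 ∈ B0, t0 ∈ B0 → same block
Bisimilar ⇒ trace-equivalent.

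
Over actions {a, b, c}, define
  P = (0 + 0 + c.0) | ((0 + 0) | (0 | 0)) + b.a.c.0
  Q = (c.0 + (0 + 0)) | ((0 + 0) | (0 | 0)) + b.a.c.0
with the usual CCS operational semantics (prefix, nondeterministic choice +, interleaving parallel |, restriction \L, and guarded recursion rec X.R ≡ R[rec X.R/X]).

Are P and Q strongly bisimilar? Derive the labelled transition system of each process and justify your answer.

LTS(P): 5 reachable states
  m0 = (0 + 0 + c.0) | ((0 + 0) | (0 | 0)) + b.a.c.0 → -b-> m1, -c-> m2
  m1 = a.c.0 → -a-> m3
  m2 = 0 | ((0 + 0) | (0 | 0)) → (no moves)
  m3 = c.0 → -c-> m4
  m4 = 0 → (no moves)
LTS(Q): 5 reachable states
  n0 = (c.0 + (0 + 0)) | ((0 + 0) | (0 | 0)) + b.a.c.0 → -b-> n1, -c-> n2
  n1 = a.c.0 → -a-> n3
  n2 = 0 | ((0 + 0) | (0 | 0)) → (no moves)
  n3 = c.0 → -c-> n4
  n4 = 0 → (no moves)
Coarsest stable partition (strong bisimilarity classes):
  B0 = {m0, n0}
  B1 = {m1, n1}
  B2 = {m3, n3}
  B3 = {m2, m4, n2, n4}
m0 ∈ B0, n0 ∈ B0 → same block

YES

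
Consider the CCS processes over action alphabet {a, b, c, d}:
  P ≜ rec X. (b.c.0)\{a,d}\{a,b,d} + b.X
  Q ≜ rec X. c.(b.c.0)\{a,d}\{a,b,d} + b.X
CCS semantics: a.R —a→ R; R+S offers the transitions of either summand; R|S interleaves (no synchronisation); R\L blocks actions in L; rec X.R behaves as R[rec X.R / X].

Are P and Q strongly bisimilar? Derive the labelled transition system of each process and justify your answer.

NO

LTS(P): 1 reachable states
  s0 = rec X. (b.c.0)\{a,d}\{a,b,d} + b.X :: =b=> s0
LTS(Q): 2 reachable states
  t0 = rec X. c.(b.c.0)\{a,d}\{a,b,d} + b.X :: =b=> t0, =c=> t1
  t1 = (b.c.0)\{a,d}\{a,b,d} :: stopped
Coarsest stable partition (strong bisimilarity classes):
  B0 = {s0}
  B1 = {t0}
  B2 = {t1}
s0 ∈ B0, t0 ∈ B1 → different blocks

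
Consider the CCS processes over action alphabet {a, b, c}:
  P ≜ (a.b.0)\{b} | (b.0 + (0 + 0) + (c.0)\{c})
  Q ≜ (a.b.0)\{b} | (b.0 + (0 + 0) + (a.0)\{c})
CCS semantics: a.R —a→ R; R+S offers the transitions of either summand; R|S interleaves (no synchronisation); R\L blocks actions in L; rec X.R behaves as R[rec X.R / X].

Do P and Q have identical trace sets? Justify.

NO — witness ⟨aa⟩

LTS(P): 4 reachable states
  p0 = (a.b.0)\{b} | (b.0 + (0 + 0) + (c.0)\{c}) has moves ··a··> p1, ··b··> p2
  p1 = (b.0)\{b} | (b.0 + (0 + 0) + (c.0)\{c}) has moves ··b··> p3
  p2 = (a.b.0)\{b} | 0 has moves ··a··> p3
  p3 = (b.0)\{b} | 0 has moves deadlocked
LTS(Q): 6 reachable states
  q0 = (a.b.0)\{b} | (b.0 + (0 + 0) + (a.0)\{c}) has moves ··a··> q1, ··a··> q2, ··b··> q3
  q1 = (a.b.0)\{b} | 0\{c} has moves ··a··> q4
  q2 = (b.0)\{b} | (b.0 + (0 + 0) + (a.0)\{c}) has moves ··a··> q4, ··b··> q5
  q3 = (a.b.0)\{b} | 0 has moves ··a··> q5
  q4 = (b.0)\{b} | 0\{c} has moves deadlocked
  q5 = (b.0)\{b} | 0 has moves deadlocked
Trace ⟨aa⟩ through Q, begin at {q0}:
  after a @ step 1: {q1, q2}
  after a @ step 2: {q4}
  — Q admits the full trace.
Trace ⟨aa⟩ through P, begin at {p0}:
  after a @ step 1: {p1}
  after a @ step 2: ∅  — P cannot continue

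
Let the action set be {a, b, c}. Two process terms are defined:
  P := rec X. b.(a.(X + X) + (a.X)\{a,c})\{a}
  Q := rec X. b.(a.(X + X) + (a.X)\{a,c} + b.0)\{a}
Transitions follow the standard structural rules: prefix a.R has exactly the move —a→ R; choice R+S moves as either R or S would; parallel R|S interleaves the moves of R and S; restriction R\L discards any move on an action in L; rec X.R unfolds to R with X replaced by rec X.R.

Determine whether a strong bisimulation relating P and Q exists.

P ≁ Q

LTS(P): 2 reachable states
  s0 = rec X. b.(a.(X + X) + (a.X)\{a,c})\{a} → -b-> s1
  s1 = (a.((rec X. b.(a.(X + X) + (a.X)\{a,c})\{a}) + (rec X. b.(a.(X + X) + (a.X)\{a,c})\{a})) + (a.(rec X. b.(a.(X + X) + (a.X)\{a,c})\{a}))\{a,c})\{a} → (no moves)
LTS(Q): 3 reachable states
  t0 = rec X. b.(a.(X + X) + (a.X)\{a,c} + b.0)\{a} → -b-> t1
  t1 = (a.((rec X. b.(a.(X + X) + (a.X)\{a,c} + b.0)\{a}) + (rec X. b.(a.(X + X) + (a.X)\{a,c} + b.0)\{a})) + (a.(rec X. b.(a.(X + X) + (a.X)\{a,c} + b.0)\{a}))\{a,c} + b.0)\{a} → -b-> t2
  t2 = 0\{a} → (no moves)
Bisimilarity quotient blocks:
  B0 = {s0, t1}
  B1 = {s1, t2}
  B2 = {t0}
s0 ∈ B0, t0 ∈ B2 → different blocks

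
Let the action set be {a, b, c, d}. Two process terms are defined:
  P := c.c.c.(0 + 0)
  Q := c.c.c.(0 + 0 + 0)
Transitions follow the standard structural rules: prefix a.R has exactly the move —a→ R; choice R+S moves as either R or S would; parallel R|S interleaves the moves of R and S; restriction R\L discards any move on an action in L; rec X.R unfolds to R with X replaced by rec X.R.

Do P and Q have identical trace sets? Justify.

P's transition system — 4 states:
  m0 = c.c.c.(0 + 0) ⊢ —c→ m1
  m1 = c.c.(0 + 0) ⊢ —c→ m2
  m2 = c.(0 + 0) ⊢ —c→ m3
  m3 = 0 + 0 ⊢ ∅
Q's transition system — 4 states:
  n0 = c.c.c.(0 + 0 + 0) ⊢ —c→ n1
  n1 = c.c.(0 + 0 + 0) ⊢ —c→ n2
  n2 = c.(0 + 0 + 0) ⊢ —c→ n3
  n3 = 0 + 0 + 0 ⊢ ∅
Partition-refinement fixed point:
  B0 = {m0, n0}
  B1 = {m1, n1}
  B2 = {m2, n2}
  B3 = {m3, n3}
m0 ∈ B0, n0 ∈ B0 → same block
Bisimilar ⇒ trace-equivalent.

trace-equivalent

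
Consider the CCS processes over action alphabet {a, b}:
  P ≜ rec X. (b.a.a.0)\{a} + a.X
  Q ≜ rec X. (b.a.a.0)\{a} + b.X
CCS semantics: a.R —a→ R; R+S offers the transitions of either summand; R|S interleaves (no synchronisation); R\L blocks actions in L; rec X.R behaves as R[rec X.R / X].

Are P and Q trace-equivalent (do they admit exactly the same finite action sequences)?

P's transition system — 2 states:
  u0 = rec X. (b.a.a.0)\{a} + a.X | ··a··> u0, ··b··> u1
  u1 = (a.a.0)\{a} | deadlocked
Q's transition system — 2 states:
  v0 = rec X. (b.a.a.0)\{a} + b.X | ··b··> v0, ··b··> v1
  v1 = (a.a.0)\{a} | deadlocked
Run σ = ⟨a⟩ on P: start {u0}
  [1] a ⇒ {u0}
  — P admits the full trace.
Run σ = ⟨a⟩ on Q: start {v0}
  [1] a ⇒ ∅ (Q stuck)

trace-distinct — witness ⟨a⟩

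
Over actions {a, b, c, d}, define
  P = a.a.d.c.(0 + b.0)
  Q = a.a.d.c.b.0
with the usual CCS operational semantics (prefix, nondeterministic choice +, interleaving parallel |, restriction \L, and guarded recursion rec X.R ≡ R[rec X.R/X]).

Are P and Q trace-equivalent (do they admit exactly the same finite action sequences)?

trace-equivalent

LTS(P): 6 reachable states
  s0 = a.a.d.c.(0 + b.0) → -a-> s1
  s1 = a.d.c.(0 + b.0) → -a-> s2
  s2 = d.c.(0 + b.0) → -d-> s3
  s3 = c.(0 + b.0) → -c-> s4
  s4 = 0 + b.0 → -b-> s5
  s5 = 0 → ∅
LTS(Q): 6 reachable states
  t0 = a.a.d.c.b.0 → -a-> t1
  t1 = a.d.c.b.0 → -a-> t2
  t2 = d.c.b.0 → -d-> t3
  t3 = c.b.0 → -c-> t4
  t4 = b.0 → -b-> t5
  t5 = 0 → ∅
Partition-refinement fixed point:
  B0 = {s0, t0}
  B1 = {s1, t1}
  B2 = {s2, t2}
  B3 = {s3, t3}
  B4 = {s4, t4}
  B5 = {s5, t5}
s0 ∈ B0, t0 ∈ B0 → same block
Bisimilar ⇒ trace-equivalent.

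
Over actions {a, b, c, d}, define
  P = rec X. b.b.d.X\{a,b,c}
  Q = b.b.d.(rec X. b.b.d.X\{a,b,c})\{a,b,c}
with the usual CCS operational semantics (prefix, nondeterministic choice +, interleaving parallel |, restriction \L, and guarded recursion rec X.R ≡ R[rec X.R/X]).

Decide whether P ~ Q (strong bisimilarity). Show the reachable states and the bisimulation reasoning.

Reachable graph of P (4 states):
  s0 = rec X. b.b.d.X\{a,b,c} :: —b→ s1
  s1 = b.d.(rec X. b.b.d.X\{a,b,c})\{a,b,c} :: —b→ s2
  s2 = d.(rec X. b.b.d.X\{a,b,c})\{a,b,c} :: —d→ s3
  s3 = (rec X. b.b.d.X\{a,b,c})\{a,b,c} :: ·
Reachable graph of Q (4 states):
  t0 = b.b.d.(rec X. b.b.d.X\{a,b,c})\{a,b,c} :: —b→ t1
  t1 = b.d.(rec X. b.b.d.X\{a,b,c})\{a,b,c} :: —b→ t2
  t2 = d.(rec X. b.b.d.X\{a,b,c})\{a,b,c} :: —d→ t3
  t3 = (rec X. b.b.d.X\{a,b,c})\{a,b,c} :: ·
Bisimilarity quotient blocks:
  B0 = {s0, t0}
  B1 = {s1, t1}
  B2 = {s2, t2}
  B3 = {s3, t3}
s0 ∈ B0, t0 ∈ B0 → same block

P ~ Q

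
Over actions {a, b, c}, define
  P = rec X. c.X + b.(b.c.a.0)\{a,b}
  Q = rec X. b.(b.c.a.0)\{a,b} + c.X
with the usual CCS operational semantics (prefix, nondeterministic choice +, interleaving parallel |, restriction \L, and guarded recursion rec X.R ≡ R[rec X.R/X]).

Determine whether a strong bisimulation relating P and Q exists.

YES

Reachable graph of P (2 states):
  p0 = rec X. c.X + b.(b.c.a.0)\{a,b} :: =b=> p1, =c=> p0
  p1 = (b.c.a.0)\{a,b} :: deadlocked
Reachable graph of Q (2 states):
  q0 = rec X. b.(b.c.a.0)\{a,b} + c.X :: =b=> q1, =c=> q0
  q1 = (b.c.a.0)\{a,b} :: deadlocked
Partition-refinement fixed point:
  B0 = {p0, q0}
  B1 = {p1, q1}
p0 ∈ B0, q0 ∈ B0 → same block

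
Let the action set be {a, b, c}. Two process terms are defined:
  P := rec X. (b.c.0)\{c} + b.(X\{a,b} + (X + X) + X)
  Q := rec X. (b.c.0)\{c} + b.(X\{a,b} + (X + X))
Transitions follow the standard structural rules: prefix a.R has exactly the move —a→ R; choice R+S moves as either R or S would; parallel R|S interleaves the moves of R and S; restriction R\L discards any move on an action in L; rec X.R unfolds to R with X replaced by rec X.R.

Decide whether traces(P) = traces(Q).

YES

Reachable graph of P (3 states):
  m0 = rec X. (b.c.0)\{c} + b.(X\{a,b} + (X + X) + X) :: —b→ m1, —b→ m2
  m1 = (c.0)\{c} :: ·
  m2 = (rec X. (b.c.0)\{c} + b.(X\{a,b} + (X + X) + X))\{a,b} + ((rec X. (b.c.0)\{c} + b.(X\{a,b} + (X + X) + X)) + (rec X. (b.c.0)\{c} + b.(X\{a,b} + (X + X) + X))) + (rec X. (b.c.0)\{c} + b.(X\{a,b} + (X + X) + X)) :: —b→ m1, —b→ m2
Reachable graph of Q (3 states):
  n0 = rec X. (b.c.0)\{c} + b.(X\{a,b} + (X + X)) :: —b→ n1, —b→ n2
  n1 = (c.0)\{c} :: ·
  n2 = (rec X. (b.c.0)\{c} + b.(X\{a,b} + (X + X)))\{a,b} + ((rec X. (b.c.0)\{c} + b.(X\{a,b} + (X + X))) + (rec X. (b.c.0)\{c} + b.(X\{a,b} + (X + X)))) :: —b→ n1, —b→ n2
Coarsest stable partition (strong bisimilarity classes):
  B0 = {m0, m2, n0, n2}
  B1 = {m1, n1}
m0 ∈ B0, n0 ∈ B0 → same block
Bisimilar ⇒ trace-equivalent.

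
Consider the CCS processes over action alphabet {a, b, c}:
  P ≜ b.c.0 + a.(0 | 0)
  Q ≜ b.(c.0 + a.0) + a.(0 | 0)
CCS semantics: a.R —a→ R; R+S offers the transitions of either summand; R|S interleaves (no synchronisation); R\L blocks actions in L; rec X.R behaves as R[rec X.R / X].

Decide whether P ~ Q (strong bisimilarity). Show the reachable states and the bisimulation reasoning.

Reachable graph of P (4 states):
  s0 = b.c.0 + a.(0 | 0) | ··a··> s1, ··b··> s2
  s1 = 0 | 0 | ·
  s2 = c.0 | ··c··> s3
  s3 = 0 | ·
Reachable graph of Q (4 states):
  t0 = b.(c.0 + a.0) + a.(0 | 0) | ··a··> t1, ··b··> t2
  t1 = 0 | 0 | ·
  t2 = c.0 + a.0 | ··a··> t3, ··c··> t3
  t3 = 0 | ·
Bisimilarity quotient blocks:
  B0 = {s0}
  B1 = {s1, s3, t1, t3}
  B2 = {s2}
  B3 = {t0}
  B4 = {t2}
s0 ∈ B0, t0 ∈ B3 → different blocks

NO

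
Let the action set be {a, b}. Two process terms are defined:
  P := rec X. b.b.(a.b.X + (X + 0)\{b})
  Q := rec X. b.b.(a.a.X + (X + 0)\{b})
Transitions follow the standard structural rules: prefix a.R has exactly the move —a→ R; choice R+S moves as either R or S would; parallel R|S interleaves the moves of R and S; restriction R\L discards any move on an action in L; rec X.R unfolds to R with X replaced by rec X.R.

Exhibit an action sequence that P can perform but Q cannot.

P's transition system — 4 states:
  s0 = rec X. b.b.(a.b.X + (X + 0)\{b}) | --b--▸ s1
  s1 = b.(a.b.(rec X. b.b.(a.b.X + (X + 0)\{b})) + ((rec X. b.b.(a.b.X + (X + 0)\{b})) + 0)\{b}) | --b--▸ s2
  s2 = a.b.(rec X. b.b.(a.b.X + (X + 0)\{b})) + ((rec X. b.b.(a.b.X + (X + 0)\{b})) + 0)\{b} | --a--▸ s3
  s3 = b.(rec X. b.b.(a.b.X + (X + 0)\{b})) | --b--▸ s0
Q's transition system — 4 states:
  t0 = rec X. b.b.(a.a.X + (X + 0)\{b}) | --b--▸ t1
  t1 = b.(a.a.(rec X. b.b.(a.a.X + (X + 0)\{b})) + ((rec X. b.b.(a.a.X + (X + 0)\{b})) + 0)\{b}) | --b--▸ t2
  t2 = a.a.(rec X. b.b.(a.a.X + (X + 0)\{b})) + ((rec X. b.b.(a.a.X + (X + 0)\{b})) + 0)\{b} | --a--▸ t3
  t3 = a.(rec X. b.b.(a.a.X + (X + 0)\{b})) | --a--▸ t0
Run σ = ⟨bbab⟩ on P: start {s0}
  step 1 (b): {s1}
  step 2 (b): {s2}
  step 3 (a): {s3}
  step 4 (b): {s0}
  P completes σ.
Run σ = ⟨bbab⟩ on Q: start {t0}
  step 1 (b): {t1}
  step 2 (b): {t2}
  step 3 (a): {t3}
  step 4 (b): ∅ (Q stuck)

bbab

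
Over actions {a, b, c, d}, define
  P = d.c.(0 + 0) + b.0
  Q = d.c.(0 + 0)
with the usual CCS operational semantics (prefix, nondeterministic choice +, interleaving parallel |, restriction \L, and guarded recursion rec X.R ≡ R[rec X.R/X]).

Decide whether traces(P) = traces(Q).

NO — witness ⟨b⟩

Reachable graph of P (4 states):
  u0 = d.c.(0 + 0) + b.0 → --b--▸ u1, --d--▸ u2
  u1 = 0 → (no moves)
  u2 = c.(0 + 0) → --c--▸ u3
  u3 = 0 + 0 → (no moves)
Reachable graph of Q (3 states):
  v0 = d.c.(0 + 0) → --d--▸ v1
  v1 = c.(0 + 0) → --c--▸ v2
  v2 = 0 + 0 → (no moves)
Run σ = ⟨b⟩ on P: start {u0}
  [1] b ⇒ {u1}
  P completes σ.
Run σ = ⟨b⟩ on Q: start {v0}
  [1] b ⇒ no successor for Q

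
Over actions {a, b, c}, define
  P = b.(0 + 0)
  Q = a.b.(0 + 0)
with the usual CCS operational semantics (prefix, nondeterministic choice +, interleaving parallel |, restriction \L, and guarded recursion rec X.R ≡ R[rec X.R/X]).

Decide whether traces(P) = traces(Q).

traces(P) ≠ traces(Q) — witness ⟨b⟩

LTS(P): 2 reachable states
  u0 = b.(0 + 0) → —b→ u1
  u1 = 0 + 0 → stopped
LTS(Q): 3 reachable states
  v0 = a.b.(0 + 0) → —a→ v1
  v1 = b.(0 + 0) → —b→ v2
  v2 = 0 + 0 → stopped
Executing b from P (initial set {u0}):
  [1] b ⇒ {u1}
  P completes σ.
Executing b from Q (initial set {v0}):
  [1] b ⇒ ∅ (Q stuck)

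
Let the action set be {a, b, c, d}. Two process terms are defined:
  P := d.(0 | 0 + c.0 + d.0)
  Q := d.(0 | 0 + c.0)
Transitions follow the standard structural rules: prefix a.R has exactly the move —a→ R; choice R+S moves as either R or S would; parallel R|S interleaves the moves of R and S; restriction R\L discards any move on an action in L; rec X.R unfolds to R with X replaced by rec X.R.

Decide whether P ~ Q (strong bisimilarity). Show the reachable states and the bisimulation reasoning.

Reachable graph of P (3 states):
  u0 = d.(0 | 0 + c.0 + d.0) :: =d=> u1
  u1 = 0 | 0 + c.0 + d.0 :: =c=> u2, =d=> u2
  u2 = 0 :: ·
Reachable graph of Q (3 states):
  v0 = d.(0 | 0 + c.0) :: =d=> v1
  v1 = 0 | 0 + c.0 :: =c=> v2
  v2 = 0 :: ·
Coarsest stable partition (strong bisimilarity classes):
  B0 = {u0}
  B1 = {u1}
  B2 = {u2, v2}
  B3 = {v0}
  B4 = {v1}
u0 ∈ B0, v0 ∈ B3 → different blocks

not bisimilar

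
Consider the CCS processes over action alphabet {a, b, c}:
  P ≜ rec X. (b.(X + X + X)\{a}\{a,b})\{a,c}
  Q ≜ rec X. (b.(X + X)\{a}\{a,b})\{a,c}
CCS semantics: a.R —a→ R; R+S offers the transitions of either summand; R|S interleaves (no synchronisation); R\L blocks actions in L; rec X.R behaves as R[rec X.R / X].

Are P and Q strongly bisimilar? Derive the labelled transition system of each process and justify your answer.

P's transition system — 2 states:
  u0 = rec X. (b.(X + X + X)\{a}\{a,b})\{a,c} | -b-> u1
  u1 = ((rec X. (b.(X + X + X)\{a}\{a,b})\{a,c}) + (rec X. (b.(X + X + X)\{a}\{a,b})\{a,c}) + (rec X. (b.(X + X + X)\{a}\{a,b})\{a,c}))\{a}\{a,b}\{a,c} | (no moves)
Q's transition system — 2 states:
  v0 = rec X. (b.(X + X)\{a}\{a,b})\{a,c} | -b-> v1
  v1 = ((rec X. (b.(X + X)\{a}\{a,b})\{a,c}) + (rec X. (b.(X + X)\{a}\{a,b})\{a,c}))\{a}\{a,b}\{a,c} | (no moves)
Coarsest stable partition (strong bisimilarity classes):
  B0 = {u0, v0}
  B1 = {u1, v1}
u0 ∈ B0, v0 ∈ B0 → same block

bisimilar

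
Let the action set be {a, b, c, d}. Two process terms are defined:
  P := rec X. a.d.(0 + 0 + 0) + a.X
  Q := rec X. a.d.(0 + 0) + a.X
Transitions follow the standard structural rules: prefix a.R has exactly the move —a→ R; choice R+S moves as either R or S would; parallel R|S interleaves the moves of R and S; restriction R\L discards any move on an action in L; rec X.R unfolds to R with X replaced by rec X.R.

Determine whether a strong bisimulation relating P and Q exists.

LTS(P): 3 reachable states
  u0 = rec X. a.d.(0 + 0 + 0) + a.X :: --a--▸ u0, --a--▸ u1
  u1 = d.(0 + 0 + 0) :: --d--▸ u2
  u2 = 0 + 0 + 0 :: ∅
LTS(Q): 3 reachable states
  v0 = rec X. a.d.(0 + 0) + a.X :: --a--▸ v0, --a--▸ v1
  v1 = d.(0 + 0) :: --d--▸ v2
  v2 = 0 + 0 :: ∅
Bisimilarity quotient blocks:
  B0 = {u0, v0}
  B1 = {u1, v1}
  B2 = {u2, v2}
u0 ∈ B0, v0 ∈ B0 → same block

bisimilar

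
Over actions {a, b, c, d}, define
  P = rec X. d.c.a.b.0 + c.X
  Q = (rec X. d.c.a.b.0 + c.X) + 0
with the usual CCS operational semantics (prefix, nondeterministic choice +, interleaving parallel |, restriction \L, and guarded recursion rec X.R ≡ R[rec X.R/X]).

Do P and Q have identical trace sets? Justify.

YES

LTS(P): 5 reachable states
  p0 = rec X. d.c.a.b.0 + c.X ⊢ —c→ p0, —d→ p1
  p1 = c.a.b.0 ⊢ —c→ p2
  p2 = a.b.0 ⊢ —a→ p3
  p3 = b.0 ⊢ —b→ p4
  p4 = 0 ⊢ deadlocked
LTS(Q): 6 reachable states
  q0 = (rec X. d.c.a.b.0 + c.X) + 0 ⊢ —c→ q1, —d→ q2
  q1 = rec X. d.c.a.b.0 + c.X ⊢ —c→ q1, —d→ q2
  q2 = c.a.b.0 ⊢ —c→ q3
  q3 = a.b.0 ⊢ —a→ q4
  q4 = b.0 ⊢ —b→ q5
  q5 = 0 ⊢ deadlocked
Partition-refinement fixed point:
  B0 = {p0, q0, q1}
  B1 = {p1, q2}
  B2 = {p2, q3}
  B3 = {p3, q4}
  B4 = {p4, q5}
p0 ∈ B0, q0 ∈ B0 → same block
Bisimilar ⇒ trace-equivalent.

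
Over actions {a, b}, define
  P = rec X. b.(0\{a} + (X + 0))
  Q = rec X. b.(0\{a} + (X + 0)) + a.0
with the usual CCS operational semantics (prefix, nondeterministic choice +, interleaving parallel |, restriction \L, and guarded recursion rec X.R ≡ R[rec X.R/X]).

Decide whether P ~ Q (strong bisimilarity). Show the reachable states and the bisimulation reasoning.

P ≁ Q

Reachable graph of P (2 states):
  p0 = rec X. b.(0\{a} + (X + 0)) has moves -b-> p1
  p1 = 0\{a} + ((rec X. b.(0\{a} + (X + 0))) + 0) has moves -b-> p1
Reachable graph of Q (3 states):
  q0 = rec X. b.(0\{a} + (X + 0)) + a.0 has moves -a-> q1, -b-> q2
  q1 = 0 has moves ·
  q2 = 0\{a} + ((rec X. b.(0\{a} + (X + 0)) + a.0) + 0) has moves -a-> q1, -b-> q2
Coarsest stable partition (strong bisimilarity classes):
  B0 = {p0, p1}
  B1 = {q0, q2}
  B2 = {q1}
p0 ∈ B0, q0 ∈ B1 → different blocks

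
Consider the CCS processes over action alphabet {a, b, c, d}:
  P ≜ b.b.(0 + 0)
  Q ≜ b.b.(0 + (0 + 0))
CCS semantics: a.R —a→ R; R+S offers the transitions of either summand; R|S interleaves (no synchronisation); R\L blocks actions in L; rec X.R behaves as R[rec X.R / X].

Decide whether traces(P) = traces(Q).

LTS(P): 3 reachable states
  m0 = b.b.(0 + 0) | -b-> m1
  m1 = b.(0 + 0) | -b-> m2
  m2 = 0 + 0 | deadlocked
LTS(Q): 3 reachable states
  n0 = b.b.(0 + (0 + 0)) | -b-> n1
  n1 = b.(0 + (0 + 0)) | -b-> n2
  n2 = 0 + (0 + 0) | deadlocked
Coarsest stable partition (strong bisimilarity classes):
  B0 = {m0, n0}
  B1 = {m1, n1}
  B2 = {m2, n2}
m0 ∈ B0, n0 ∈ B0 → same block
Bisimilar ⇒ trace-equivalent.

traces(P) = traces(Q)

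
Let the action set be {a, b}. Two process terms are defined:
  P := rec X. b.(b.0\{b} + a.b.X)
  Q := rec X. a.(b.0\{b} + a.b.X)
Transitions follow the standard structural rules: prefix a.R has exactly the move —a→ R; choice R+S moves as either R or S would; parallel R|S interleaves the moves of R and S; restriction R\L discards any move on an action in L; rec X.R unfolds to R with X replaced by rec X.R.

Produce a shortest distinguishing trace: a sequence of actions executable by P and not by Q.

P's transition system — 4 states:
  u0 = rec X. b.(b.0\{b} + a.b.X) has moves =b=> u1
  u1 = b.0\{b} + a.b.(rec X. b.(b.0\{b} + a.b.X)) has moves =a=> u2, =b=> u3
  u2 = b.(rec X. b.(b.0\{b} + a.b.X)) has moves =b=> u0
  u3 = 0\{b} has moves ∅
Q's transition system — 4 states:
  v0 = rec X. a.(b.0\{b} + a.b.X) has moves =a=> v1
  v1 = b.0\{b} + a.b.(rec X. a.(b.0\{b} + a.b.X)) has moves =a=> v2, =b=> v3
  v2 = b.(rec X. a.(b.0\{b} + a.b.X)) has moves =b=> v0
  v3 = 0\{b} has moves ∅
Executing b from P (initial set {u0}):
  [1] b ⇒ {u1}
  P completes σ.
Executing b from Q (initial set {v0}):
  [1] b ⇒ ∅  — Q cannot continue

b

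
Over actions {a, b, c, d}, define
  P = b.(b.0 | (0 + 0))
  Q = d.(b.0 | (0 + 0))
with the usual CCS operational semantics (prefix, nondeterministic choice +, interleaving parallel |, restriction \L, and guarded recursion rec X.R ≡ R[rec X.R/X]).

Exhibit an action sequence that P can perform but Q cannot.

b

P's transition system — 3 states:
  s0 = b.(b.0 | (0 + 0)) has moves --b--▸ s1
  s1 = b.0 | (0 + 0) has moves --b--▸ s2
  s2 = 0 | (0 + 0) has moves stopped
Q's transition system — 3 states:
  t0 = d.(b.0 | (0 + 0)) has moves --d--▸ t1
  t1 = b.0 | (0 + 0) has moves --b--▸ t2
  t2 = 0 | (0 + 0) has moves stopped
Trace ⟨b⟩ through P, begin at {s0}:
  step 1 (b): {s1}
  — P admits the full trace.
Trace ⟨b⟩ through Q, begin at {t0}:
  step 1 (b): no successor for Q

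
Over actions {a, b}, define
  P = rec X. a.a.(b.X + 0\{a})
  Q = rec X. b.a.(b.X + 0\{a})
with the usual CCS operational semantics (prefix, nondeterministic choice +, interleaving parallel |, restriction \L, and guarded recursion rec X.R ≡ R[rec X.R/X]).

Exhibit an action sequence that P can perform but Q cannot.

Reachable graph of P (3 states):
  s0 = rec X. a.a.(b.X + 0\{a}) :: —a→ s1
  s1 = a.(b.(rec X. a.a.(b.X + 0\{a})) + 0\{a}) :: —a→ s2
  s2 = b.(rec X. a.a.(b.X + 0\{a})) + 0\{a} :: —b→ s0
Reachable graph of Q (3 states):
  t0 = rec X. b.a.(b.X + 0\{a}) :: —b→ t1
  t1 = a.(b.(rec X. b.a.(b.X + 0\{a})) + 0\{a}) :: —a→ t2
  t2 = b.(rec X. b.a.(b.X + 0\{a})) + 0\{a} :: —b→ t0
Run σ = ⟨a⟩ on P: start {s0}
  step 1 (a): {s1}
  — P admits the full trace.
Run σ = ⟨a⟩ on Q: start {t0}
  step 1 (a): ∅  — Q cannot continue

a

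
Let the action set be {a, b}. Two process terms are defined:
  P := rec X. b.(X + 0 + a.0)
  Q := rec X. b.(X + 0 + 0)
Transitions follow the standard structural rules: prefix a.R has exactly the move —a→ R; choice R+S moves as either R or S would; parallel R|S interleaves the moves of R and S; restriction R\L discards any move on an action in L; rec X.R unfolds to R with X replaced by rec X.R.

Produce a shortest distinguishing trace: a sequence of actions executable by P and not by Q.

Reachable graph of P (3 states):
  u0 = rec X. b.(X + 0 + a.0) ⊢ ··b··> u1
  u1 = (rec X. b.(X + 0 + a.0)) + 0 + a.0 ⊢ ··a··> u2, ··b··> u1
  u2 = 0 ⊢ ·
Reachable graph of Q (2 states):
  v0 = rec X. b.(X + 0 + 0) ⊢ ··b··> v1
  v1 = (rec X. b.(X + 0 + 0)) + 0 + 0 ⊢ ··b··> v1
Executing ba from P (initial set {u0}):
  step 1 (b): {u1}
  step 2 (a): {u2}
  ✓ P
Executing ba from Q (initial set {v0}):
  step 1 (b): {v1}
  step 2 (a): ∅  — Q cannot continue

ba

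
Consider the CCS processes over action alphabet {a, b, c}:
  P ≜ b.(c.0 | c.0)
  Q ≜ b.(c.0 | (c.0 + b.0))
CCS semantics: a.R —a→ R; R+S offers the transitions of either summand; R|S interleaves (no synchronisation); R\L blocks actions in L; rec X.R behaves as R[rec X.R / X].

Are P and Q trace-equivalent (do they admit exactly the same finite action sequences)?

P's transition system — 5 states:
  m0 = b.(c.0 | c.0) → =b=> m1
  m1 = c.0 | c.0 → =c=> m2, =c=> m3
  m2 = 0 | c.0 → =c=> m4
  m3 = c.0 | 0 → =c=> m4
  m4 = 0 | 0 → (no moves)
Q's transition system — 5 states:
  n0 = b.(c.0 | (c.0 + b.0)) → =b=> n1
  n1 = c.0 | (c.0 + b.0) → =b=> n2, =c=> n2, =c=> n3
  n2 = c.0 | 0 → =c=> n4
  n3 = 0 | (c.0 + b.0) → =b=> n4, =c=> n4
  n4 = 0 | 0 → (no moves)
Run σ = ⟨bb⟩ on Q: start {n0}
  step 1 (b): {n1}
  step 2 (b): {n2}
  Q completes σ.
Run σ = ⟨bb⟩ on P: start {m0}
  step 1 (b): {m1}
  step 2 (b): no successor for P

traces(P) ≠ traces(Q) — witness ⟨bb⟩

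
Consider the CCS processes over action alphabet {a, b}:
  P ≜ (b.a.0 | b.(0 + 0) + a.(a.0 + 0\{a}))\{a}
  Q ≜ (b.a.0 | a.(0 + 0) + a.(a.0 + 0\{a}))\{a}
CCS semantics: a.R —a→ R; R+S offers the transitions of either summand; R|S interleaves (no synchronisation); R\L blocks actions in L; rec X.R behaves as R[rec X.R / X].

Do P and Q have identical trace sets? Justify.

NO — witness ⟨bb⟩

P's transition system — 4 states:
  s0 = (b.a.0 | b.(0 + 0) + a.(a.0 + 0\{a}))\{a} | -b-> s1, -b-> s2
  s1 = (a.0 | b.(0 + 0))\{a} | -b-> s3
  s2 = (b.a.0 | (0 + 0))\{a} | -b-> s3
  s3 = (a.0 | (0 + 0))\{a} | ∅
Q's transition system — 2 states:
  t0 = (b.a.0 | a.(0 + 0) + a.(a.0 + 0\{a}))\{a} | -b-> t1
  t1 = (a.0 | a.(0 + 0))\{a} | ∅
Executing bb from P (initial set {s0}):
  [1] b ⇒ {s1, s2}
  [2] b ⇒ {s3}
  — P admits the full trace.
Executing bb from Q (initial set {t0}):
  [1] b ⇒ {t1}
  [2] b ⇒ no successor for Q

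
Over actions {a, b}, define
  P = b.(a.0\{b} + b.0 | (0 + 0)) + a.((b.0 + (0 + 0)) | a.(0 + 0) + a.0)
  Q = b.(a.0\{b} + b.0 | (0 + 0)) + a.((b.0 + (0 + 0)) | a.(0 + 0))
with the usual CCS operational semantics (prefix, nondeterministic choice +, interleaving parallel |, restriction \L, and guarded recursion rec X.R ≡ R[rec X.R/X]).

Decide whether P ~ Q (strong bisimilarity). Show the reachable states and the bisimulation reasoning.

P's transition system — 8 states:
  u0 = b.(a.0\{b} + b.0 | (0 + 0)) + a.((b.0 + (0 + 0)) | a.(0 + 0) + a.0) has moves =a=> u1, =b=> u2
  u1 = (b.0 + (0 + 0)) | a.(0 + 0) + a.0 has moves =a=> u3, =a=> u4, =b=> u5
  u2 = a.0\{b} + b.0 | (0 + 0) has moves =a=> u6, =b=> u7
  u3 = (b.0 + (0 + 0)) | (0 + 0) has moves =b=> u7
  u4 = 0 has moves ·
  u5 = 0 | a.(0 + 0) has moves =a=> u7
  u6 = 0\{b} has moves ·
  u7 = 0 | (0 + 0) has moves ·
Q's transition system — 7 states:
  v0 = b.(a.0\{b} + b.0 | (0 + 0)) + a.((b.0 + (0 + 0)) | a.(0 + 0)) has moves =a=> v1, =b=> v2
  v1 = (b.0 + (0 + 0)) | a.(0 + 0) has moves =a=> v3, =b=> v4
  v2 = a.0\{b} + b.0 | (0 + 0) has moves =a=> v5, =b=> v6
  v3 = (b.0 + (0 + 0)) | (0 + 0) has moves =b=> v6
  v4 = 0 | a.(0 + 0) has moves =a=> v6
  v5 = 0\{b} has moves ·
  v6 = 0 | (0 + 0) has moves ·
Bisimilarity quotient blocks:
  B0 = {u0}
  B1 = {u1}
  B2 = {u3, v3}
  B3 = {u4, u6, u7, v5, v6}
  B4 = {u5, v4}
  B5 = {u2, v2}
  B6 = {v0}
  B7 = {v1}
u0 ∈ B0, v0 ∈ B6 → different blocks

NO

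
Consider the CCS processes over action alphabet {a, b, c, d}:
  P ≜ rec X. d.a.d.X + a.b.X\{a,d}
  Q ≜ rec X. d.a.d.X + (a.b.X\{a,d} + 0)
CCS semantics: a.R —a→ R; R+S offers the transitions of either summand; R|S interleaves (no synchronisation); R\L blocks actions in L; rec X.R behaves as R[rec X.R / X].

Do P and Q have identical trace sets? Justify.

Reachable graph of P (5 states):
  m0 = rec X. d.a.d.X + a.b.X\{a,d} ⊢ ··a··> m1, ··d··> m2
  m1 = b.(rec X. d.a.d.X + a.b.X\{a,d})\{a,d} ⊢ ··b··> m3
  m2 = a.d.(rec X. d.a.d.X + a.b.X\{a,d}) ⊢ ··a··> m4
  m3 = (rec X. d.a.d.X + a.b.X\{a,d})\{a,d} ⊢ (no moves)
  m4 = d.(rec X. d.a.d.X + a.b.X\{a,d}) ⊢ ··d··> m0
Reachable graph of Q (5 states):
  n0 = rec X. d.a.d.X + (a.b.X\{a,d} + 0) ⊢ ··a··> n1, ··d··> n2
  n1 = b.(rec X. d.a.d.X + (a.b.X\{a,d} + 0))\{a,d} ⊢ ··b··> n3
  n2 = a.d.(rec X. d.a.d.X + (a.b.X\{a,d} + 0)) ⊢ ··a··> n4
  n3 = (rec X. d.a.d.X + (a.b.X\{a,d} + 0))\{a,d} ⊢ (no moves)
  n4 = d.(rec X. d.a.d.X + (a.b.X\{a,d} + 0)) ⊢ ··d··> n0
Partition-refinement fixed point:
  B0 = {m0, n0}
  B1 = {m2, n2}
  B2 = {m4, n4}
  B3 = {m1, n1}
  B4 = {m3, n3}
m0 ∈ B0, n0 ∈ B0 → same block
Bisimilar ⇒ trace-equivalent.

traces(P) = traces(Q)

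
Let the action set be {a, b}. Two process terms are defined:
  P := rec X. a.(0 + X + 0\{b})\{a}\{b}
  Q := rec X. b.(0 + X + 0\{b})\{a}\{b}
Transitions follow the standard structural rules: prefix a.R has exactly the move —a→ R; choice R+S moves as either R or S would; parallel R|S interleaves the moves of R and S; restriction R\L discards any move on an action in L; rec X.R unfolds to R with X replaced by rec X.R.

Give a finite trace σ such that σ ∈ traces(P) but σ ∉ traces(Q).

a

LTS(P): 2 reachable states
  p0 = rec X. a.(0 + X + 0\{b})\{a}\{b} has moves —a→ p1
  p1 = (0 + (rec X. a.(0 + X + 0\{b})\{a}\{b}) + 0\{b})\{a}\{b} has moves stopped
LTS(Q): 2 reachable states
  q0 = rec X. b.(0 + X + 0\{b})\{a}\{b} has moves —b→ q1
  q1 = (0 + (rec X. b.(0 + X + 0\{b})\{a}\{b}) + 0\{b})\{a}\{b} has moves stopped
Executing a from P (initial set {p0}):
  [1] a ⇒ {p1}
  — P admits the full trace.
Executing a from Q (initial set {q0}):
  [1] a ⇒ no successor for Q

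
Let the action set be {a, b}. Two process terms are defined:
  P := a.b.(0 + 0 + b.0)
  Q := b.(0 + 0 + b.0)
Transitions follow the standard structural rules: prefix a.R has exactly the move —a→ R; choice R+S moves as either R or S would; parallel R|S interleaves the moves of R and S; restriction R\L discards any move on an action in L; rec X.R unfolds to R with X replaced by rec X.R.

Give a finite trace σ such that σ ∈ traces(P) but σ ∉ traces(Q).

Reachable graph of P (4 states):
  u0 = a.b.(0 + 0 + b.0) ⊢ -a-> u1
  u1 = b.(0 + 0 + b.0) ⊢ -b-> u2
  u2 = 0 + 0 + b.0 ⊢ -b-> u3
  u3 = 0 ⊢ ·
Reachable graph of Q (3 states):
  v0 = b.(0 + 0 + b.0) ⊢ -b-> v1
  v1 = 0 + 0 + b.0 ⊢ -b-> v2
  v2 = 0 ⊢ ·
Executing a from P (initial set {u0}):
  step 1 (a): {u1}
  — P admits the full trace.
Executing a from Q (initial set {v0}):
  step 1 (a): ∅  — Q cannot continue

a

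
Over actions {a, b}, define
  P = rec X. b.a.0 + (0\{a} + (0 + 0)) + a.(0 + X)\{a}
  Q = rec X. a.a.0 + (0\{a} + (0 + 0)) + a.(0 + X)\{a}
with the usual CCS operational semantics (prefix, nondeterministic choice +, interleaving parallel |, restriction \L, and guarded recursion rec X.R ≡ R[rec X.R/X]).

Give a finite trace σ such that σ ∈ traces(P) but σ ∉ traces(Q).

Reachable graph of P (5 states):
  p0 = rec X. b.a.0 + (0\{a} + (0 + 0)) + a.(0 + X)\{a} | —a→ p1, —b→ p2
  p1 = (0 + (rec X. b.a.0 + (0\{a} + (0 + 0)) + a.(0 + X)\{a}))\{a} | —b→ p3
  p2 = a.0 | —a→ p4
  p3 = (a.0)\{a} | (no moves)
  p4 = 0 | (no moves)
Reachable graph of Q (4 states):
  q0 = rec X. a.a.0 + (0\{a} + (0 + 0)) + a.(0 + X)\{a} | —a→ q1, —a→ q2
  q1 = (0 + (rec X. a.a.0 + (0\{a} + (0 + 0)) + a.(0 + X)\{a}))\{a} | (no moves)
  q2 = a.0 | —a→ q3
  q3 = 0 | (no moves)
Run σ = ⟨b⟩ on P: start {p0}
  [1] b ⇒ {p2}
  ✓ P
Run σ = ⟨b⟩ on Q: start {q0}
  [1] b ⇒ ∅ (Q stuck)

b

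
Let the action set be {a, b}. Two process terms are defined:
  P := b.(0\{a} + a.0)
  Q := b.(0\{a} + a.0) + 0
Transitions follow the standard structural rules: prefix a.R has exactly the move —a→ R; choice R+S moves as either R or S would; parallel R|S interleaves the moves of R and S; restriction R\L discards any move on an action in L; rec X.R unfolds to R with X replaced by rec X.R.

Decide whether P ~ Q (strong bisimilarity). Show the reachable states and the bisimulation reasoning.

bisimilar

Reachable graph of P (3 states):
  m0 = b.(0\{a} + a.0) → —b→ m1
  m1 = 0\{a} + a.0 → —a→ m2
  m2 = 0 → ·
Reachable graph of Q (3 states):
  n0 = b.(0\{a} + a.0) + 0 → —b→ n1
  n1 = 0\{a} + a.0 → —a→ n2
  n2 = 0 → ·
Bisimilarity quotient blocks:
  B0 = {m0, n0}
  B1 = {m1, n1}
  B2 = {m2, n2}
m0 ∈ B0, n0 ∈ B0 → same block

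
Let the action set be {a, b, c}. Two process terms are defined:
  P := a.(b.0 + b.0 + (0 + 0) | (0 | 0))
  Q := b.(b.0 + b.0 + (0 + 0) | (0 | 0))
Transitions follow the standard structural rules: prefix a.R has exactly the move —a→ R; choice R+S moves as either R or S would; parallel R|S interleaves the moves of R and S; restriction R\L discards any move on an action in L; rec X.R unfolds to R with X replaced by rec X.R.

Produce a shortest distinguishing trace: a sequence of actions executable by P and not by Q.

Reachable graph of P (3 states):
  s0 = a.(b.0 + b.0 + (0 + 0) | (0 | 0)) ⊢ —a→ s1
  s1 = b.0 + b.0 + (0 + 0) | (0 | 0) ⊢ —b→ s2
  s2 = 0 ⊢ (no moves)
Reachable graph of Q (3 states):
  t0 = b.(b.0 + b.0 + (0 + 0) | (0 | 0)) ⊢ —b→ t1
  t1 = b.0 + b.0 + (0 + 0) | (0 | 0) ⊢ —b→ t2
  t2 = 0 ⊢ (no moves)
Trace ⟨a⟩ through P, begin at {s0}:
  after a @ step 1: {s1}
  — P admits the full trace.
Trace ⟨a⟩ through Q, begin at {t0}:
  after a @ step 1: ∅ (Q stuck)

a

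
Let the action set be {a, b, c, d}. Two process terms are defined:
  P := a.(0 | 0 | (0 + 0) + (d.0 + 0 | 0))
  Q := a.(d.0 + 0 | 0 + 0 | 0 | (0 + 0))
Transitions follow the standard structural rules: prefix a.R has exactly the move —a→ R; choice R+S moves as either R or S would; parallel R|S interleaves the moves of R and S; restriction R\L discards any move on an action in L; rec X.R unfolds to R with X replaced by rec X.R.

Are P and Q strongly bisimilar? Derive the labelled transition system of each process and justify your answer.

Reachable graph of P (3 states):
  s0 = a.(0 | 0 | (0 + 0) + (d.0 + 0 | 0)) | -a-> s1
  s1 = 0 | 0 | (0 + 0) + (d.0 + 0 | 0) | -d-> s2
  s2 = 0 | stopped
Reachable graph of Q (3 states):
  t0 = a.(d.0 + 0 | 0 + 0 | 0 | (0 + 0)) | -a-> t1
  t1 = d.0 + 0 | 0 + 0 | 0 | (0 + 0) | -d-> t2
  t2 = 0 | stopped
Bisimilarity quotient blocks:
  B0 = {s0, t0}
  B1 = {s1, t1}
  B2 = {s2, t2}
s0 ∈ B0, t0 ∈ B0 → same block

YES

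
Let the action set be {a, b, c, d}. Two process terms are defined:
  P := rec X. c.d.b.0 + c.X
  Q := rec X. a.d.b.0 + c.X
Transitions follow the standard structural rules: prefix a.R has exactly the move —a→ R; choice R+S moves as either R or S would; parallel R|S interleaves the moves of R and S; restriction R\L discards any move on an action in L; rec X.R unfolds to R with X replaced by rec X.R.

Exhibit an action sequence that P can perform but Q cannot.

LTS(P): 4 reachable states
  s0 = rec X. c.d.b.0 + c.X | =c=> s0, =c=> s1
  s1 = d.b.0 | =d=> s2
  s2 = b.0 | =b=> s3
  s3 = 0 | stopped
LTS(Q): 4 reachable states
  t0 = rec X. a.d.b.0 + c.X | =a=> t1, =c=> t0
  t1 = d.b.0 | =d=> t2
  t2 = b.0 | =b=> t3
  t3 = 0 | stopped
Trace ⟨cd⟩ through P, begin at {s0}:
  after c @ step 1: {s0, s1}
  after d @ step 2: {s2}
  — P admits the full trace.
Trace ⟨cd⟩ through Q, begin at {t0}:
  after c @ step 1: {t0}
  after d @ step 2: no successor for Q

cd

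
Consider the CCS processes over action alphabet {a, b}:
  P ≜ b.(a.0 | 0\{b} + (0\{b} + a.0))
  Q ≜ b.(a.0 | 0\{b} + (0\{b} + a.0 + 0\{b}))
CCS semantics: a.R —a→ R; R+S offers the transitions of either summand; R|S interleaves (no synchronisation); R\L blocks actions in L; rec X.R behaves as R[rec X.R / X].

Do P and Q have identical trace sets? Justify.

LTS(P): 4 reachable states
  s0 = b.(a.0 | 0\{b} + (0\{b} + a.0)) | -b-> s1
  s1 = a.0 | 0\{b} + (0\{b} + a.0) | -a-> s2, -a-> s3
  s2 = 0 | ·
  s3 = 0 | 0\{b} | ·
LTS(Q): 4 reachable states
  t0 = b.(a.0 | 0\{b} + (0\{b} + a.0 + 0\{b})) | -b-> t1
  t1 = a.0 | 0\{b} + (0\{b} + a.0 + 0\{b}) | -a-> t2, -a-> t3
  t2 = 0 | ·
  t3 = 0 | 0\{b} | ·
Bisimilarity quotient blocks:
  B0 = {s0, t0}
  B1 = {s1, t1}
  B2 = {s2, s3, t2, t3}
s0 ∈ B0, t0 ∈ B0 → same block
Bisimilar ⇒ trace-equivalent.

traces(P) = traces(Q)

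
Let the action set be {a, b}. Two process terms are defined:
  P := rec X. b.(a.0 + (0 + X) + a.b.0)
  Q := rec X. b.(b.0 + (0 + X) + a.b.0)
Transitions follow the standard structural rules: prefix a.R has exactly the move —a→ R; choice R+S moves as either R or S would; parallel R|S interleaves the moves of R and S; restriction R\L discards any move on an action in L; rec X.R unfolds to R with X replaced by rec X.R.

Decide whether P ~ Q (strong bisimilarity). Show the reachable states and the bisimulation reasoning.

P ≁ Q

LTS(P): 4 reachable states
  u0 = rec X. b.(a.0 + (0 + X) + a.b.0) ⊢ ··b··> u1
  u1 = a.0 + (0 + (rec X. b.(a.0 + (0 + X) + a.b.0))) + a.b.0 ⊢ ··a··> u2, ··a··> u3, ··b··> u1
  u2 = 0 ⊢ ·
  u3 = b.0 ⊢ ··b··> u2
LTS(Q): 4 reachable states
  v0 = rec X. b.(b.0 + (0 + X) + a.b.0) ⊢ ··b··> v1
  v1 = b.0 + (0 + (rec X. b.(b.0 + (0 + X) + a.b.0))) + a.b.0 ⊢ ··a··> v2, ··b··> v1, ··b··> v3
  v2 = b.0 ⊢ ··b··> v3
  v3 = 0 ⊢ ·
Bisimilarity quotient blocks:
  B0 = {u0}
  B1 = {u1}
  B2 = {u2, v3}
  B3 = {u3, v2}
  B4 = {v0}
  B5 = {v1}
u0 ∈ B0, v0 ∈ B4 → different blocks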